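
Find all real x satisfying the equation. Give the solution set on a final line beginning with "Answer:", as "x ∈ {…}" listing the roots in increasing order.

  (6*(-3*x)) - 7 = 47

Step 1. [(6*(-3*x)) - 7 = 47] add 7: x sits inside (… - 7) ⇒ sub: 6*(-3*x) = 54.
Step 2. [6*(-3*x) = 54] 6·(inner) — divide through by 6 ⇒ div: -3*x = 9.
Step 3. [-3*x = 9] LHS = -3·(…); ÷-3 both sides, so div: x = -3.

Answer: x ∈ {-3}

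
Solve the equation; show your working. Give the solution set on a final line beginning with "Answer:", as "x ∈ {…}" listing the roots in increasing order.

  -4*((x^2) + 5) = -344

Step 1. [-4*((x^2) + 5) = -344] -4·(inner) — divide through by -4. So div: (x^2) + 5 = 86.
Step 2. [(x^2) + 5 = 86] the outer +5 inverts by subtracting 5 ⇒ sub: x^2 = 81.
Step 3. [x^2 = 81] LHS squared, RHS 81 ≥ 0: apply √ (±), so sqrt: x = 9 or -9.

Answer: x ∈ {-9, 9}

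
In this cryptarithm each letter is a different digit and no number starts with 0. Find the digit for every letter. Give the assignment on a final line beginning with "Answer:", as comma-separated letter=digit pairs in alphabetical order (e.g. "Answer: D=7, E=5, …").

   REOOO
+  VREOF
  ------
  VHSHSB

Step 1. [V] V is the leading digit of a 6-digit sum of two 5-digit numbers; the final carry is exactly 1 ⇒ V=1.
Step 2. [col 1: O + F ≡ B (mod 10)] F=2 is one option consistent with column 1 (O + F ≡ B (mod 10), carry-in 0) — take it ⇒ F=2.
Step 3. [col 1: O + F ≡ B (mod 10)] no forcing yet in column 1 (carry-in 0); B=5 is free and consistent — try it. So B=5.
Step 4. [col 1: O + F ≡ B (mod 10)] from column 1 (F=2, B=5, carry-in 0, digits 1,2,5 already taken and all letters distinct): O must equal 3 ⇒ O=3.
Step 5. [col 2: O + O ≡ S (mod 10)] column 2: given O=3, carry-in 0, and digits 1,2,3,5 already taken and all letters distinct, O+O≡S (mod 10) forces S=6. So S=6.
Step 6. [col 3: O + E ≡ H (mod 10)] E=7 is one option consistent with column 3 (O + E ≡ H (mod 10), carry-in 0) — take it ⇒ E=7.
Step 7. [col 3: O + E ≡ H (mod 10)] in column 3 we have O+E≡H with carry-in 0; given O=3, E=7 and digits 1,2,3,5,6,7 already taken and all letters distinct, that pins H to 0, so H=0.
Step 8. [col 4: E + R ≡ S (mod 10)] column 4: given E=7, S=6, carry-in 1, and digits 0,1,2,3,5,6,7 already taken and all letters distinct, E+R≡S (mod 10) forces R=8. So R=8.

Answer: B=5, E=7, F=2, H=0, O=3, R=8, S=6, V=1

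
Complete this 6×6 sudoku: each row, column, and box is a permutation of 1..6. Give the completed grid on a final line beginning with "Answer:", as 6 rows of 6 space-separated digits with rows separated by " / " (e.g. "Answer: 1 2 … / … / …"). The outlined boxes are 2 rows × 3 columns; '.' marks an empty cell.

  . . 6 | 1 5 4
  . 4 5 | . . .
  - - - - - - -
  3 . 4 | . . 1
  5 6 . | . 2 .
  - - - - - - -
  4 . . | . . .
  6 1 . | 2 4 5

Step 1. [r4c6∈{3}] r4c6's peers cover all but 3, so r4c6=3.
Step 2. [r5c6∈{6}] nothing but 6 survives at r5c6, so r5c6=6.
Step 3. [r5c4∈{3}] only 3 remains possible at r5c4. So r5c4=3.
Step 4. [r2c4∈{6}] r2c4 has the single candidate 6 ⇒ r2c4=6.
Step 5. [r3c2∈{2}] only 2 remains possible at r3c2 ⇒ r3c2=2.
Step 6. [r1c1∈{2}] r1c1's peers cover all but 2 ⇒ r1c1=2.
Step 7. [r5c5∈{1}] nothing but 1 survives at r5c5 ⇒ r5c5=1.
Step 8. [r3c5∈{6}] r3c5's peers cover all but 6. So r3c5=6.
Step 9. [r5c3∈{2}] r5c3's peers cover all but 2 ⇒ r5c3=2.
Step 10. [r2c5∈{3}] r2c5 has the single candidate 3, so r2c5=3.
Step 11. [r1c2∈{3}] only 3 remains possible at r1c2, so r1c2=3.
Step 12. [r2c1∈{1}] r2c1 has the single candidate 1 ⇒ r2c1=1.
Step 13. [r6c3∈{3}] r6c3 is down to just 3 ⇒ r6c3=3.
Step 14. [r3c4∈{5}] r3c4 is down to just 5, so r3c4=5.
Step 15. [r4c3∈{1}] nothing but 1 survives at r4c3 ⇒ r4c3=1.
Step 16. [r5c2∈{5}] only 5 remains possible at r5c2. So r5c2=5.
Step 17. [r2c6∈{2}] r2c6's peers cover all but 2 ⇒ r2c6=2.
Step 18. [r4c4∈{4}] nothing but 4 survives at r4c4, so r4c4=4.

Answer: 2 3 6 1 5 4 / 1 4 5 6 3 2 / 3 2 4 5 6 1 / 5 6 1 4 2 3 / 4 5 2 3 1 6 / 6 1 3 2 4 5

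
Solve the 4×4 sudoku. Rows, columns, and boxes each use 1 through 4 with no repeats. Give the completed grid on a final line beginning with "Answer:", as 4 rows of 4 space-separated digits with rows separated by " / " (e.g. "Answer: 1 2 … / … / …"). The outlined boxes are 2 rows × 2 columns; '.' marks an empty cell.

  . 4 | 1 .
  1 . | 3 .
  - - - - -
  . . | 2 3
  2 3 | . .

Step 1. [r2c4∈{2,4}] 4 has one home in row 2: r2c4, so r2c4=4.
Step 2. [r3c2∈{1}] r3c2 is down to just 1. So r3c2=1.
Step 3. [r4c4∈{1}] r4c4 has the single candidate 1. So r4c4=1.
Step 4. [r1c1∈{3}] r1c1's peers cover all but 3, so r1c1=3.
Step 5. [r2c2∈{2}] r2c2's peers cover all but 2. So r2c2=2.
Step 6. [r3c1∈{4}] r3c1 has the single candidate 4. So r3c1=4.
Step 7. [r1c4∈{2}] r1c4 has the single candidate 2, so r1c4=2.
Step 8. [r4c3∈{4}] nothing but 4 survives at r4c3 ⇒ r4c3=4.

Answer: 3 4 1 2 / 1 2 3 4 / 4 1 2 3 / 2 3 4 1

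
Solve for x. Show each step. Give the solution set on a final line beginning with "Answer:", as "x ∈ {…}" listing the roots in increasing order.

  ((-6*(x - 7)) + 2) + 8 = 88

Step 1. [((-6*(x - 7)) + 2) + 8 = 88] peel the +8: subtract 8 from each side. So sub: (-6*(x - 7)) + 2 = 80.
Step 2. [(-6*(x - 7)) + 2 = 80] peel the +2: subtract 2 from each side, so sub: -6*(x - 7) = 78.
Step 3. [-6*(x - 7) = 78] divide by the outer -6. So div: x - 7 = -13.
Step 4. [x - 7 = -13] the outer -7 inverts by adding 7 ⇒ sub: x = -6.

Answer: x ∈ {-6}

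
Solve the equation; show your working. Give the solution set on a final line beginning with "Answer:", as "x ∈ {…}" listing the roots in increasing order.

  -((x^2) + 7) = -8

Step 1. [-((x^2) + 7) = -8] LHS negated; negate both sides, so neg: (x^2) + 7 = 8.
Step 2. [(x^2) + 7 = 8] +7 is outermost — subtract 7 both sides ⇒ sub: x^2 = 1.
Step 3. [x^2 = 1] √ both sides: 1 ≥ 0 gives two branches, so sqrt: x = 1 or -1.

Answer: x ∈ {-1, 1}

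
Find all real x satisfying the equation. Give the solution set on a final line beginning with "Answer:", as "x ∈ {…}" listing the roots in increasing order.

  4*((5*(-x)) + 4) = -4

Step 1. [4*((5*(-x)) + 4) = -4] divide by the outer 4. So div: (5*(-x)) + 4 = -1.
Step 2. [(5*(-x)) + 4 = -1] the outer +4 inverts by subtracting 4 ⇒ sub: 5*(-x) = -5.
Step 3. [5*(-x) = -5] LHS = 5·(…); ÷5 both sides ⇒ div: -x = -1.
Step 4. [-x = -1] flip signs both sides ⇒ neg: x = 1.

Answer: x ∈ {1}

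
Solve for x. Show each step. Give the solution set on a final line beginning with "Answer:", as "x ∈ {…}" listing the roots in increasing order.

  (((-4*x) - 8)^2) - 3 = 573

Step 1. [(((-4*x) - 8)^2) - 3 = 573] 3 comes off first (add 3) ⇒ sub: ((-4*x) - 8)^2 = 576.
Step 2. [((-4*x) - 8)^2 = 576] 576 ≥ 0, LHS is (·)² — take ±√ ⇒ sqrt: (-4*x) - 8 = 24 or -24.
Step 3. [(-4*x) - 8 = 24 or -24] common factor -4 (LHS and 24 or -24) — divide through. So factor: x + 2 = -6 or 6.
Step 4. [x + 2 = -6 or 6] +2 is outermost — subtract 2 both sides ⇒ sub: x = -8 or 4.

Answer: x ∈ {-8, 4}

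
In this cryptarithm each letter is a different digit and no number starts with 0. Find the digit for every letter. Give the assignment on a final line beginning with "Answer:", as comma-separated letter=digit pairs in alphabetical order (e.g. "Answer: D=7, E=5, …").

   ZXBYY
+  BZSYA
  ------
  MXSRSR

Step 1. [col 1: Y + A ≡ R (mod 10)] column 1 (Y + A ≡ R (mod 10), carry-in 0) doesn't pin A yet; pick A=3 and continue. So A=3.
Step 2. [M] the sum has 6 digits but both addends have 5; that extra leading digit M is the final carry, namely 1, so M=1.
Step 3. [col 1: Y + A ≡ R (mod 10)] several values work for R in column 1 (Y + A ≡ R (mod 10), carry-in 0); try R=8, so R=8.
Step 4. [col 1: Y + A ≡ R (mod 10)] from column 1 (A=3, R=8, carry-in 0, digits 1,3,8 already taken and all letters distinct): Y must equal 5, so Y=5.
Step 5. [col 2: Y + Y ≡ S (mod 10)] from column 2 (Y=5, carry-in 0, digits 1,3,5,8 already taken and all letters distinct): S must equal 0 ⇒ S=0.
Step 6. [col 3: B + S ≡ R (mod 10)] from column 3 (S=0, R=8, carry-in 1, digits 0,1,3,5,8 already taken and all letters distinct): B must equal 7, so B=7.
Step 7. [col 4: X + Z ≡ S (mod 10)] several values work for X in column 4 (X + Z ≡ S (mod 10), carry-in 0); try X=4, so X=4.
Step 8. [col 4: X + Z ≡ S (mod 10)] column 4 reads X+Z+carry(0)=S with X=4, S=0; with digits 0,1,3,4,5,7,8 already taken and all letters distinct, the only value for Z is 6. So Z=6.

Answer: A=3, B=7, M=1, R=8, S=0, X=4, Y=5, Z=6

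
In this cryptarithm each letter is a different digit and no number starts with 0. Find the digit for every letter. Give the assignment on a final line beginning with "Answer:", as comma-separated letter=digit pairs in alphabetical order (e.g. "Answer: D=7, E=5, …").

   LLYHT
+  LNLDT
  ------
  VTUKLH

Step 1. [col 1: T + T ≡ H (mod 10)] several values work for H in column 1 (T + T ≡ H (mod 10), carry-in 0); try H=4 ⇒ H=4.
Step 2. [V] adding two 5-digit numbers gives at most 5+1 digits, and here it does — V is that final carry and must be 1, so V=1.
Step 3. [col 1: T + T ≡ H (mod 10)] no forcing yet in column 1 (carry-in 0); T=7 is free and consistent — try it ⇒ T=7.
Step 4. [col 2: H + D ≡ L (mod 10)] several values work for L in column 2 (H + D ≡ L (mod 10), carry-in 1); try L=8. So L=8.
Step 5. [col 2: H + D ≡ L (mod 10)] column 2 reads H+D+carry(1)=L with H=4, L=8; with digits 1,4,7,8 already taken and all letters distinct, the only value for D is 3 ⇒ D=3.
Step 6. [col 3: Y + L ≡ K (mod 10)] column 3: given L=8, carry-in 0, and digits 1,3,4,7,8 already taken and all letters distinct, Y+L≡K (mod 10) forces Y=2. So Y=2.
Step 7. [col 3: Y + L ≡ K (mod 10)] from column 3 (Y=2, L=8, carry-in 0, digits 1,2,3,4,7,8 already taken and all letters distinct): K must equal 0, so K=0.
Step 8. [col 4: L + N ≡ U (mod 10)] in column 4 we have L+N≡U with carry-in 1; given L=8 and digits 0,1,2,3,4,7,8 already taken and all letters distinct, that pins U to 5 ⇒ U=5.
Step 9. [col 4: L + N ≡ U (mod 10)] column 4: given L=8, U=5, carry-in 1, and digits 0,1,2,3,4,5,7,8 already taken and all letters distinct, L+N≡U (mod 10) forces N=6 ⇒ N=6.

Answer: D=3, H=4, K=0, L=8, N=6, T=7, U=5, V=1, Y=2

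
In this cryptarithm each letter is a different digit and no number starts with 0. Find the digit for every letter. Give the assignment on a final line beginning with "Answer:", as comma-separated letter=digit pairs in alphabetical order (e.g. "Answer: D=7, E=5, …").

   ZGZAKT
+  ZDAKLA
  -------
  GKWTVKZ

Step 1. [G] the sum has 7 digits but both addends have 6; that extra leading digit G is the final carry, namely 1, so G=1.
Step 2. [col 1: T + A ≡ Z (mod 10)] several values work for T in column 1 (T + A ≡ Z (mod 10), carry-in 0); try T=2 ⇒ T=2.
Step 3. [col 1: T + A ≡ Z (mod 10)] no forcing yet in column 1 (carry-in 0); A=5 is free and consistent — try it, so A=5.
Step 4. [col 1: T + A ≡ Z (mod 10)] column 1 reads T+A+carry(0)=Z with T=2, A=5; with digits 1,2,5 already taken and all letters distinct, the only value for Z is 7. So Z=7.
Step 5. [col 2: K + L ≡ K (mod 10)] from column 2 (nothing yet, carry-in 0, digits 1,2,5,7 already taken and all letters distinct): L must equal 0 ⇒ L=0.
Step 6. [col 2: K + L ≡ K (mod 10)] no forcing yet in column 2 (carry-in 0); K=4 is free and consistent — try it, so K=4.
Step 7. [col 3: A + K ≡ V (mod 10)] in column 3 we have A+K≡V with carry-in 0; given A=5, K=4 and digits 0,1,2,4,5,7 already taken and all letters distinct, that pins V to 9, so V=9.
Step 8. [col 5: G + D ≡ W (mod 10)] column 5 reads G+D+carry(1)=W with G=1; with digits 0,1,2,4,5,7,9 already taken and all letters distinct, the only value for W is 8, so W=8.
Step 9. [col 5: G + D ≡ W (mod 10)] column 5: given G=1, W=8, carry-in 1, and digits 0,1,2,4,5,7,8,9 already taken and all letters distinct, G+D≡W (mod 10) forces D=6 ⇒ D=6.

Answer: A=5, D=6, G=1, K=4, L=0, T=2, V=9, W=8, Z=7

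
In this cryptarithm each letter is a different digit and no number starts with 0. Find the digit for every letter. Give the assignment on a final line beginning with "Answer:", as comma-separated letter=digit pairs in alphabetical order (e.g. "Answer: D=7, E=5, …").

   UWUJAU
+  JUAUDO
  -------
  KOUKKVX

Step 1. [col 1: U + O ≡ X (mod 10)] several values work for O in column 1 (U + O ≡ X (mod 10), carry-in 0); try O=2 ⇒ O=2.
Step 2. [col 1: U + O ≡ X (mod 10)] several values work for U in column 1 (U + O ≡ X (mod 10), carry-in 0); try U=6, so U=6.
Step 3. [K] adding two 6-digit numbers gives at most 6+1 digits, and here it does — K is that final carry and must be 1, so K=1.
Step 4. [col 1: U + O ≡ X (mod 10)] in column 1 we have U+O≡X with carry-in 0; given U=6, O=2 and digits 1,2,6 already taken and all letters distinct, that pins X to 8. So X=8.
Step 5. [col 2: A + D ≡ V (mod 10)] A=4 is one option consistent with column 2 (A + D ≡ V (mod 10), carry-in 0) — take it, so A=4.
Step 6. [col 2: A + D ≡ V (mod 10)] no forcing yet in column 2 (carry-in 0); V=7 is free and consistent — try it ⇒ V=7.
Step 7. [col 2: A + D ≡ V (mod 10)] in column 2 we have A+D≡V with carry-in 0; given A=4, V=7 and digits 1,2,4,6,7,8 already taken and all letters distinct, that pins D to 3, so D=3.
Step 8. [col 3: J + U ≡ K (mod 10)] column 3 reads J+U+carry(0)=K with U=6, K=1; with digits 1,2,3,4,6,7,8 already taken and all letters distinct, the only value for J is 5, so J=5.
Step 9. [col 5: W + U ≡ U (mod 10)] in column 5 we have W+U≡U with carry-in 1; given U=6 and digits 1,2,3,4,5,6,7,8 already taken and all letters distinct, that pins W to 9, so W=9.

Answer: A=4, D=3, J=5, K=1, O=2, U=6, V=7, W=9, X=8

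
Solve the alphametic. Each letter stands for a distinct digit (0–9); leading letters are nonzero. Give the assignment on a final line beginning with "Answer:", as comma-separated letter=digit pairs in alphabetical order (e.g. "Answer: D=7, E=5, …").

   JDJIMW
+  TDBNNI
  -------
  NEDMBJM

Step 1. [col 1: W + I ≡ M (mod 10)] I=7 is one option consistent with column 1 (W + I ≡ M (mod 10), carry-in 0) — take it ⇒ I=7.
Step 2. [col 1: W + I ≡ M (mod 10)] column 1 (W + I ≡ M (mod 10), carry-in 0) doesn't pin M yet; pick M=3 and continue. So M=3.
Step 3. [N] N is the leading digit of a 7-digit sum of two 6-digit numbers; the final carry is exactly 1 ⇒ N=1.
Step 4. [col 1: W + I ≡ M (mod 10)] column 1 reads W+I+carry(0)=M with I=7, M=3; with digits 1,3,7 already taken and all letters distinct, the only value for W is 6, so W=6.
Step 5. [col 2: M + N ≡ J (mod 10)] from column 2 (M=3, N=1, carry-in 1, digits 1,3,6,7 already taken and all letters distinct): J must equal 5, so J=5.
Step 6. [col 3: I + N ≡ B (mod 10)] in column 3 we have I+N≡B with carry-in 0; given I=7, N=1 and digits 1,3,5,6,7 already taken and all letters distinct, that pins B to 8, so B=8.
Step 7. [col 5: D + D ≡ D (mod 10)] in column 5 we have D+D≡D with carry-in 1; given nothing yet and digits 1,3,5,6,7,8 already taken and all letters distinct, that pins D to 9, so D=9.
Step 8. [col 6: J + T ≡ E (mod 10)] column 6: given J=5, carry-in 1, and digits 1,3,5,6,7,8,9 already taken and all letters distinct, J+T≡E (mod 10) forces E=0. So E=0.
Step 9. [col 6: J + T ≡ E (mod 10)] from column 6 (J=5, E=0, carry-in 1, digits 0,1,3,5,6,7,8,9 already taken and all letters distinct): T must equal 4. So T=4.

Answer: B=8, D=9, E=0, I=7, J=5, M=3, N=1, T=4, W=6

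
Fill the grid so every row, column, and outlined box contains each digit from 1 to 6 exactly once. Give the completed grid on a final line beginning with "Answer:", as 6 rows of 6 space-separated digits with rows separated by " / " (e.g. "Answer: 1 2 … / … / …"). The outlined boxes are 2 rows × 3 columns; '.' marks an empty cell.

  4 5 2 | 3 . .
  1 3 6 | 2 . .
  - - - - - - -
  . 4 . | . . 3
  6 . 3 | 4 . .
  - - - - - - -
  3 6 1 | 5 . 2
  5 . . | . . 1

Step 1. [r4c6∈{5}] only 5 remains possible at r4c6. So r4c6=5.
Step 2. [r1c5∈{1,6}] 1 has one home in row 1: r1c5. So r1c5=1.
Step 3. [r6c4∈{6}] only 6 remains possible at r6c4 ⇒ r6c4=6.
Step 4. [r4c5∈{2}] r4c5's peers cover all but 2. So r4c5=2.
Step 5. [r5c5∈{4}] r5c5's peers cover all but 4. So r5c5=4.
Step 6. [r1c6∈{6}] r1c6 is down to just 6 ⇒ r1c6=6.
Step 7. [r3c4∈{1}] only 1 remains possible at r3c4, so r3c4=1.
Step 8. [r3c3∈{5}] only 5 remains possible at r3c3, so r3c3=5.
Step 9. [r3c1∈{2}] r3c1 is down to just 2, so r3c1=2.
Step 10. [r2c6∈{4}] r2c6's peers cover all but 4. So r2c6=4.
Step 11. [r4c2∈{1}] nothing but 1 survives at r4c2 ⇒ r4c2=1.
Step 12. [r2c5∈{5}] nothing but 5 survives at r2c5. So r2c5=5.
Step 13. [r6c5∈{3}] only 3 remains possible at r6c5 ⇒ r6c5=3.
Step 14. [r6c2∈{2}] r6c2's peers cover all but 2 ⇒ r6c2=2.
Step 15. [r3c5∈{6}] nothing but 6 survives at r3c5. So r3c5=6.
Step 16. [r6c3∈{4}] r6c3 is down to just 4 ⇒ r6c3=4.

Answer: 4 5 2 3 1 6 / 1 3 6 2 5 4 / 2 4 5 1 6 3 / 6 1 3 4 2 5 / 3 6 1 5 4 2 / 5 2 4 6 3 1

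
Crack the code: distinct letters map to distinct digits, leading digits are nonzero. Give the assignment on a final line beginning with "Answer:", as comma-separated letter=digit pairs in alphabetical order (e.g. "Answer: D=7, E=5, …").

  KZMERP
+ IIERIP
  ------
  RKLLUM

Step 1. [col 1: P + P ≡ M (mod 10)] several values work for P in column 1 (P + P ≡ M (mod 10), carry-in 0); try P=7 ⇒ P=7.
Step 2. [col 1: P + P ≡ M (mod 10)] column 1 reads P+P+carry(0)=M with P=7; with digits 7 already taken and all letters distinct, the only value for M is 4 ⇒ M=4.
Step 3. [col 2: R + I ≡ U (mod 10)] several values work for U in column 2 (R + I ≡ U (mod 10), carry-in 1); try U=8. So U=8.
Step 4. [col 2: R + I ≡ U (mod 10)] no forcing yet in column 2 (carry-in 1); R=5 is free and consistent — try it ⇒ R=5.
Step 5. [col 2: R + I ≡ U (mod 10)] from column 2 (R=5, U=8, carry-in 1, digits 4,5,7,8 already taken and all letters distinct): I must equal 2 ⇒ I=2.
Step 6. [col 3: E + R ≡ L (mod 10)] L=1 is one option consistent with column 3 (E + R ≡ L (mod 10), carry-in 0) — take it ⇒ L=1.
Step 7. [col 3: E + R ≡ L (mod 10)] from column 3 (R=5, L=1, carry-in 0, digits 1,2,4,5,7,8 already taken and all letters distinct): E must equal 6, so E=6.
Step 8. [col 5: Z + I ≡ K (mod 10)] from column 5 (I=2, carry-in 1, digits 1,2,4,5,6,7,8 already taken and all letters distinct): Z must equal 0 ⇒ Z=0.
Step 9. [col 5: Z + I ≡ K (mod 10)] in column 5 we have Z+I≡K with carry-in 1; given Z=0, I=2 and digits 0,1,2,4,5,6,7,8 already taken and all letters distinct, that pins K to 3. So K=3.

Answer: E=6, I=2, K=3, L=1, M=4, P=7, R=5, U=8, Z=0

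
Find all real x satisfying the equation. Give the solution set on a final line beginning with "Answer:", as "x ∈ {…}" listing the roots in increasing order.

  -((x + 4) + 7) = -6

Step 1. [-((x + 4) + 7) = -6] flip signs both sides. So neg: (x + 4) + 7 = 6.
Step 2. [(x + 4) + 7 = 6] +7 is outermost — subtract 7 both sides ⇒ sub: x + 4 = -1.
Step 3. [x + 4 = -1] subtract 4: x sits inside (… + 4), so sub: x = -5.

Answer: x ∈ {-5}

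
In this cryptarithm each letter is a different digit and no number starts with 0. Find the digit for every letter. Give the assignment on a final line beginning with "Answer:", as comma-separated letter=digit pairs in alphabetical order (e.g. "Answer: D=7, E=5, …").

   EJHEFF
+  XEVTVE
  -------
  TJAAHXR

Step 1. [col 1: F + E ≡ R (mod 10)] several values work for E in column 1 (F + E ≡ R (mod 10), carry-in 0); try E=4 ⇒ E=4.
Step 2. [T] adding two 6-digit numbers gives at most 6+1 digits, and here it does — T is that final carry and must be 1 ⇒ T=1.
Step 3. [col 1: F + E ≡ R (mod 10)] column 1 (F + E ≡ R (mod 10), carry-in 0) doesn't pin R yet; pick R=0 and continue. So R=0.
Step 4. [col 1: F + E ≡ R (mod 10)] in column 1 we have F+E≡R with carry-in 0; given E=4, R=0 and digits 0,1,4 already taken and all letters distinct, that pins F to 6. So F=6.
Step 5. [col 2: F + V ≡ X (mod 10)] X=9 is one option consistent with column 2 (F + V ≡ X (mod 10), carry-in 1) — take it, so X=9.
Step 6. [col 2: F + V ≡ X (mod 10)] column 2 reads F+V+carry(1)=X with F=6, X=9; with digits 0,1,4,6,9 already taken and all letters distinct, the only value for V is 2. So V=2.
Step 7. [col 3: E + T ≡ H (mod 10)] column 3 reads E+T+carry(0)=H with E=4, T=1; with digits 0,1,2,4,6,9 already taken and all letters distinct, the only value for H is 5. So H=5.
Step 8. [col 4: H + V ≡ A (mod 10)] column 4 reads H+V+carry(0)=A with H=5, V=2; with digits 0,1,2,4,5,6,9 already taken and all letters distinct, the only value for A is 7, so A=7.
Step 9. [col 5: J + E ≡ A (mod 10)] column 5: given E=4, A=7, carry-in 0, and digits 0,1,2,4,5,6,7,9 already taken and all letters distinct, J+E≡A (mod 10) forces J=3 ⇒ J=3.

Answer: A=7, E=4, F=6, H=5, J=3, R=0, T=1, V=2, X=9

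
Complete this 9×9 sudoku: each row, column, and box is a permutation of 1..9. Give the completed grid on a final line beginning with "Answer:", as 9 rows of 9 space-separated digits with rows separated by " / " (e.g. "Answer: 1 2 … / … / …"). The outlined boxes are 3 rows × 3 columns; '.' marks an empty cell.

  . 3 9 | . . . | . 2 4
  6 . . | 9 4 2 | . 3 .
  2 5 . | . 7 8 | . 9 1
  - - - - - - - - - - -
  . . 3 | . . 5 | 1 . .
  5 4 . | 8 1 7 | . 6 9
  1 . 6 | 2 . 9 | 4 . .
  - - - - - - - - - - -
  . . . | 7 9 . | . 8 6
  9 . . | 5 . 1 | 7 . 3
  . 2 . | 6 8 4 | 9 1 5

Step 1. [r1c1∈{7,8}] across row 1, 7 lands solely at r1c1 ⇒ r1c1=7.
Step 2. [r4c8∈{7}] r4c8's peers cover all but 7 ⇒ r4c8=7.
Step 3. [r1c7∈{5,6,8}] row 1 places 8 nowhere but r1c7 ⇒ r1c7=8.
Step 4. [r4c1∈{8}] only 8 remains possible at r4c1 ⇒ r4c1=8.
Step 5. [r7c1∈{3,4}] in col 1, 4 fits only at r7c1. So r7c1=4.
Step 6. [r7c2∈{1}] r7c2 is down to just 1. So r7c2=1.
Step 7. [r2c2∈{8}] r2c2 is down to just 8 ⇒ r2c2=8.
Step 8. [r1c6∈{6}] nothing but 6 survives at r1c6, so r1c6=6.
Step 9. [r5c3∈{2}] only 2 remains possible at r5c3 ⇒ r5c3=2.
Step 10. [r3c7∈{6}] r3c7 is down to just 6. So r3c7=6.
Step 11. [r4c9∈{2}] r4c9 is down to just 2. So r4c9=2.
Step 12. [r5c7∈{3}] r5c7's peers cover all but 3 ⇒ r5c7=3.
Step 13. [r9c3∈{7}] r9c3 has the single candidate 7, so r9c3=7.
Step 14. [r9c1∈{3}] nothing but 3 survives at r9c1. So r9c1=3.
Step 15. [r4c2∈{9}] r4c2's peers cover all but 9, so r4c2=9.
Step 16. [r8c3∈{8}] r8c3 has the single candidate 8, so r8c3=8.
Step 17. [r8c2∈{6}] r8c2's peers cover all but 6 ⇒ r8c2=6.
Step 18. [r2c9∈{7}] r2c9 has the single candidate 7, so r2c9=7.
Step 19. [r1c4∈{1}] only 1 remains possible at r1c4 ⇒ r1c4=1.
Step 20. [r8c5∈{2}] nothing but 2 survives at r8c5 ⇒ r8c5=2.
Step 21. [r6c2∈{7}] r6c2 has the single candidate 7. So r6c2=7.
Step 22. [r2c3∈{1}] nothing but 1 survives at r2c3. So r2c3=1.
Step 23. [r4c4∈{4}] only 4 remains possible at r4c4. So r4c4=4.
Step 24. [r3c4∈{3}] nothing but 3 survives at r3c4. So r3c4=3.
Step 25. [r7c3∈{5}] r7c3 is down to just 5, so r7c3=5.
Step 26. [r7c6∈{3}] only 3 remains possible at r7c6, so r7c6=3.
Step 27. [r7c7∈{2}] r7c7's peers cover all but 2. So r7c7=2.
Step 28. [r8c8∈{4}] r8c8 is down to just 4. So r8c8=4.
Step 29. [r2c7∈{5}] nothing but 5 survives at r2c7 ⇒ r2c7=5.
Step 30. [r6c9∈{8}] r6c9 has the single candidate 8, so r6c9=8.
Step 31. [r6c5∈{3}] r6c5's peers cover all but 3. So r6c5=3.
Step 32. [r6c8∈{5}] r6c8's peers cover all but 5 ⇒ r6c8=5.
Step 33. [r4c5∈{6}] only 6 remains possible at r4c5. So r4c5=6.
Step 34. [r3c3∈{4}] r3c3 has the single candidate 4, so r3c3=4.
Step 35. [r1c5∈{5}] r1c5 is down to just 5. So r1c5=5.

Answer: 7 3 9 1 5 6 8 2 4 / 6 8 1 9 4 2 5 3 7 / 2 5 4 3 7 8 6 9 1 / 8 9 3 4 6 5 1 7 2 / 5 4 2 8 1 7 3 6 9 / 1 7 6 2 3 9 4 5 8 / 4 1 5 7 9 3 2 8 6 / 9 6 8 5 2 1 7 4 3 / 3 2 7 6 8 4 9 1 5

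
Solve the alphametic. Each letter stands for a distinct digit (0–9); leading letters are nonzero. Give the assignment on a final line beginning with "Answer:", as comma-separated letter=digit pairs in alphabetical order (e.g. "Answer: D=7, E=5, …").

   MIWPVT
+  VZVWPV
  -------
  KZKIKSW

Step 1. [K] adding two 6-digit numbers gives at most 6+1 digits, and here it does — K is that final carry and must be 1. So K=1.
Step 2. [col 1: T + V ≡ W (mod 10)] column 1 (T + V ≡ W (mod 10), carry-in 0) doesn't pin T yet; pick T=9 and continue ⇒ T=9.
Step 3. [col 1: T + V ≡ W (mod 10)] V=8 is one option consistent with column 1 (T + V ≡ W (mod 10), carry-in 0) — take it ⇒ V=8.
Step 4. [col 1: T + V ≡ W (mod 10)] column 1: given T=9, V=8, carry-in 0, and digits 1,8,9 already taken and all letters distinct, T+V≡W (mod 10) forces W=7. So W=7.
Step 5. [col 2: V + P ≡ S (mod 10)] several values work for S in column 2 (V + P ≡ S (mod 10), carry-in 1); try S=2. So S=2.
Step 6. [col 2: V + P ≡ S (mod 10)] from column 2 (V=8, S=2, carry-in 1, digits 1,2,7,8,9 already taken and all letters distinct): P must equal 3, so P=3.
Step 7. [col 4: W + V ≡ I (mod 10)] from column 4 (W=7, V=8, carry-in 1, digits 1,2,3,7,8,9 already taken and all letters distinct): I must equal 6. So I=6.
Step 8. [col 5: I + Z ≡ K (mod 10)] in column 5 we have I+Z≡K with carry-in 1; given I=6, K=1 and digits 1,2,3,6,7,8,9 already taken and all letters distinct, that pins Z to 4 ⇒ Z=4.
Step 9. [col 6: M + V ≡ Z (mod 10)] column 6: given V=8, Z=4, carry-in 1, and digits 1,2,3,4,6,7,8,9 already taken and all letters distinct, M+V≡Z (mod 10) forces M=5 ⇒ M=5.

Answer: I=6, K=1, M=5, P=3, S=2, T=9, V=8, W=7, Z=4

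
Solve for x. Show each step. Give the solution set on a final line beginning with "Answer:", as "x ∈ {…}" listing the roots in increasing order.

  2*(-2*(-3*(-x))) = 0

Step 1. [2*(-2*(-3*(-x))) = 0] LHS = 2·(…); ÷2 both sides. So div: -2*(-3*(-x)) = 0.
Step 2. [-2*(-3*(-x)) = 0] -2 out front; divide by -2, so div: -3*(-x) = 0.
Step 3. [-3*(-x) = 0] -3·(inner) — divide through by -3, so div: -x = 0.
Step 4. [-x = 0] leading − — multiply by −1. So neg: x = 0.

Answer: x ∈ {0}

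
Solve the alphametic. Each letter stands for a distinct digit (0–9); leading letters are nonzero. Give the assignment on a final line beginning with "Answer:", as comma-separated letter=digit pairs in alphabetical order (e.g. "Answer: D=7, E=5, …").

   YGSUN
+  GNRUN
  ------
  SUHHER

Step 1. [col 1: N + N ≡ R (mod 10)] N=5 is one option consistent with column 1 (N + N ≡ R (mod 10), carry-in 0) — take it, so N=5.
Step 2. [col 1: N + N ≡ R (mod 10)] column 1: given N=5, carry-in 0, and digits 5 already taken and all letters distinct, N+N≡R (mod 10) forces R=0. So R=0.
Step 3. [col 2: U + U ≡ E (mod 10)] U=6 is one option consistent with column 2 (U + U ≡ E (mod 10), carry-in 1) — take it ⇒ U=6.
Step 4. [S] S is the leading digit of a 6-digit sum of two 5-digit numbers; the final carry is exactly 1 ⇒ S=1.
Step 5. [col 2: U + U ≡ E (mod 10)] from column 2 (U=6, carry-in 1, digits 0,1,5,6 already taken and all letters distinct): E must equal 3. So E=3.
Step 6. [col 3: S + R ≡ H (mod 10)] column 3 reads S+R+carry(1)=H with S=1, R=0; with digits 0,1,3,5,6 already taken and all letters distinct, the only value for H is 2, so H=2.
Step 7. [col 4: G + N ≡ H (mod 10)] from column 4 (N=5, H=2, carry-in 0, digits 0,1,2,3,5,6 already taken and all letters distinct): G must equal 7, so G=7.
Step 8. [col 5: Y + G ≡ U (mod 10)] column 5: given G=7, U=6, carry-in 1, and digits 0,1,2,3,5,6,7 already taken and all letters distinct, Y+G≡U (mod 10) forces Y=8. So Y=8.

Answer: E=3, G=7, H=2, N=5, R=0, S=1, U=6, Y=8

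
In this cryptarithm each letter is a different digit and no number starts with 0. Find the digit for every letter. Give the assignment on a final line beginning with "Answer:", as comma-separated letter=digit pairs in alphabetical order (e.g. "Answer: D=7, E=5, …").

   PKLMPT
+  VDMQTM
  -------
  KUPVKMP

Step 1. [col 1: T + M ≡ P (mod 10)] T=5 is one option consistent with column 1 (T + M ≡ P (mod 10), carry-in 0) — take it, so T=5.
Step 2. [col 1: T + M ≡ P (mod 10)] no forcing yet in column 1 (carry-in 0); M=4 is free and consistent — try it ⇒ M=4.
Step 3. [K] the sum has 7 digits but both addends have 6; that extra leading digit K is the final carry, namely 1. So K=1.
Step 4. [col 1: T + M ≡ P (mod 10)] in column 1 we have T+M≡P with carry-in 0; given T=5, M=4 and digits 1,4,5 already taken and all letters distinct, that pins P to 9, so P=9.
Step 5. [col 3: M + Q ≡ K (mod 10)] in column 3 we have M+Q≡K with carry-in 1; given M=4, K=1 and digits 1,4,5,9 already taken and all letters distinct, that pins Q to 6 ⇒ Q=6.
Step 6. [col 4: L + M ≡ V (mod 10)] column 4 (L + M ≡ V (mod 10), carry-in 1) doesn't pin L yet; pick L=8 and continue ⇒ L=8.
Step 7. [col 4: L + M ≡ V (mod 10)] from column 4 (L=8, M=4, carry-in 1, digits 1,4,5,6,8,9 already taken and all letters distinct): V must equal 3 ⇒ V=3.
Step 8. [col 5: K + D ≡ P (mod 10)] column 5 reads K+D+carry(1)=P with K=1, P=9; with digits 1,3,4,5,6,8,9 already taken and all letters distinct, the only value for D is 7. So D=7.
Step 9. [col 6: P + V ≡ U (mod 10)] in column 6 we have P+V≡U with carry-in 0; given P=9, V=3 and digits 1,3,4,5,6,7,8,9 already taken and all letters distinct, that pins U to 2 ⇒ U=2.

Answer: D=7, K=1, L=8, M=4, P=9, Q=6, T=5, U=2, V=3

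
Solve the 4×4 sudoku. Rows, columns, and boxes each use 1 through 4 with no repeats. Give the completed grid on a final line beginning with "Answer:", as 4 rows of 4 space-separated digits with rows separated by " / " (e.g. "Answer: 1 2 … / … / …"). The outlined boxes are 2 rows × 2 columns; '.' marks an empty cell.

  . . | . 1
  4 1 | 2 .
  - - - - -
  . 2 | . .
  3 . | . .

Step 1. [r1c3∈{3,4}] row 1 places 4 nowhere but r1c3. So r1c3=4.
Step 2. [r3c4∈{3,4}] row 3 places 4 nowhere but r3c4. So r3c4=4.
Step 3. [r3c1∈{1}] r3c1 has the single candidate 1, so r3c1=1.
Step 4. [r4c4∈{2}] r4c4's peers cover all but 2 ⇒ r4c4=2.
Step 5. [r1c2∈{3}] only 3 remains possible at r1c2. So r1c2=3.
Step 6. [r4c3∈{1}] r4c3's peers cover all but 1 ⇒ r4c3=1.
Step 7. [r1c1∈{2}] nothing but 2 survives at r1c1, so r1c1=2.
Step 8. [r3c3∈{3}] nothing but 3 survives at r3c3 ⇒ r3c3=3.
Step 9. [r2c4∈{3}] r2c4 has the single candidate 3. So r2c4=3.
Step 10. [r4c2∈{4}] r4c2 has the single candidate 4 ⇒ r4c2=4.

Answer: 2 3 4 1 / 4 1 2 3 / 1 2 3 4 / 3 4 1 2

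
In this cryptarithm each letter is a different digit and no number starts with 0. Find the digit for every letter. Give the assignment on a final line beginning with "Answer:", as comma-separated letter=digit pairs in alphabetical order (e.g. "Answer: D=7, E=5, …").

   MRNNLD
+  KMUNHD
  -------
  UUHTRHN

Step 1. [U] the sum has 7 digits but both addends have 6; that extra leading digit U is the final carry, namely 1, so U=1.
Step 2. [col 1: D + D ≡ N (mod 10)] no forcing yet in column 1 (carry-in 0); N=6 is free and consistent — try it ⇒ N=6.
Step 3. [col 1: D + D ≡ N (mod 10)] column 1 (D + D ≡ N (mod 10), carry-in 0) doesn't pin D yet; pick D=3 and continue. So D=3.
Step 4. [col 2: L + H ≡ H (mod 10)] column 2 reads L+H+carry(0)=H with nothing yet; with digits 1,3,6 already taken and all letters distinct, the only value for L is 0, so L=0.
Step 5. [col 2: L + H ≡ H (mod 10)] no forcing yet in column 2 (carry-in 0); H=9 is free and consistent — try it ⇒ H=9.
Step 6. [col 3: N + N ≡ R (mod 10)] in column 3 we have N+N≡R with carry-in 0; given N=6 and digits 0,1,3,6,9 already taken and all letters distinct, that pins R to 2 ⇒ R=2.
Step 7. [col 4: N + U ≡ T (mod 10)] column 4: given N=6, U=1, carry-in 1, and digits 0,1,2,3,6,9 already taken and all letters distinct, N+U≡T (mod 10) forces T=8. So T=8.
Step 8. [col 5: R + M ≡ H (mod 10)] in column 5 we have R+M≡H with carry-in 0; given R=2, H=9 and digits 0,1,2,3,6,8,9 already taken and all letters distinct, that pins M to 7. So M=7.
Step 9. [col 6: M + K ≡ U (mod 10)] in column 6 we have M+K≡U with carry-in 0; given M=7, U=1 and digits 0,1,2,3,6,7,8,9 already taken and all letters distinct, that pins K to 4 ⇒ K=4.

Answer: D=3, H=9, K=4, L=0, M=7, N=6, R=2, T=8, U=1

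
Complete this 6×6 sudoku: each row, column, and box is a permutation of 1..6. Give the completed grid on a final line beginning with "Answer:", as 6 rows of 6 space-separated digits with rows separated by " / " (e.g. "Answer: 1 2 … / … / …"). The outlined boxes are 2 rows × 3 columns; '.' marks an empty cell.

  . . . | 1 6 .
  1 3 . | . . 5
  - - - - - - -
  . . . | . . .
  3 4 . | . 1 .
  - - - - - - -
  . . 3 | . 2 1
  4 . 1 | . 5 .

Step 1. [r2c5∈{4}] nothing but 4 survives at r2c5, so r2c5=4.
Step 2. [r2c4∈{2}] r2c4's peers cover all but 2, so r2c4=2.
Step 3. [r3c6∈{2,3,4,6}] 4 has one home in col 6: r3c6. So r3c6=4.
Step 4. [r3c2∈{1,2,5,6}] across row 3, 1 lands solely at r3c2. So r3c2=1.
Step 5. [r6c2∈{2,6}] row 6 places 2 nowhere but r6c2. So r6c2=2.
Step 6. [r5c2∈{5,6}] col 2 places 6 nowhere but r5c2 ⇒ r5c2=6.
Step 7. [r3c1∈{2,5,6}] in col 1, 6 fits only at r3c1 ⇒ r3c1=6.
Step 8. [r3c3∈{2,5}] 2 has one home in row 3: r3c3 ⇒ r3c3=2.
Step 9. [r4c3∈{5}] r4c3 has the single candidate 5. So r4c3=5.
Step 10. [r4c4∈{6}] only 6 remains possible at r4c4, so r4c4=6.
Step 11. [r6c4∈{3}] r6c4 is down to just 3, so r6c4=3.
Step 12. [r5c1∈{5}] r5c1 has the single candidate 5, so r5c1=5.
Step 13. [r4c6∈{2}] r4c6 is down to just 2. So r4c6=2.
Step 14. [r3c4∈{5}] r3c4 is down to just 5 ⇒ r3c4=5.
Step 15. [r1c2∈{5}] nothing but 5 survives at r1c2 ⇒ r1c2=5.
Step 16. [r6c6∈{6}] only 6 remains possible at r6c6. So r6c6=6.
Step 17. [r3c5∈{3}] nothing but 3 survives at r3c5 ⇒ r3c5=3.
Step 18. [r1c1∈{2}] r1c1 is down to just 2. So r1c1=2.
Step 19. [r1c6∈{3}] r1c6 has the single candidate 3 ⇒ r1c6=3.
Step 20. [r2c3∈{6}] r2c3 has the single candidate 6. So r2c3=6.
Step 21. [r1c3∈{4}] r1c3's peers cover all but 4 ⇒ r1c3=4.
Step 22. [r5c4∈{4}] only 4 remains possible at r5c4. So r5c4=4.

Answer: 2 5 4 1 6 3 / 1 3 6 2 4 5 / 6 1 2 5 3 4 / 3 4 5 6 1 2 / 5 6 3 4 2 1 / 4 2 1 3 5 6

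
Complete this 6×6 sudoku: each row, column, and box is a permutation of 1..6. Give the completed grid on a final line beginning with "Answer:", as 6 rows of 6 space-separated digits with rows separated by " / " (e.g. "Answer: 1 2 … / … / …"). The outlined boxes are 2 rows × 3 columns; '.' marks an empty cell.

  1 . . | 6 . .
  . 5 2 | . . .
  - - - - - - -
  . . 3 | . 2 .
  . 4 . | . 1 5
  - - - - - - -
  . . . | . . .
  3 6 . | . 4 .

Step 1. [r2c5∈{3}] r2c5 has the single candidate 3. So r2c5=3.
Step 2. [r5c2∈{1,2}] r5c2 is the only open cell in col 2 admitting 2 ⇒ r5c2=2.
Step 3. [r1c3∈{4}] r1c3 has the single candidate 4. So r1c3=4.
Step 4. [r6c4∈{1,2,5}] across col 4, 2 lands solely at r6c4 ⇒ r6c4=2.
Step 5. [r5c4∈{1,3,5}] r5c4 is the only open cell in col 4 admitting 5, so r5c4=5.
Step 6. [r3c6∈{4,6}] in box 4, 6 fits only at r3c6, so r3c6=6.
Step 7. [r6c6∈{1}] r6c6 has the single candidate 1, so r6c6=1.
Step 8. [r4c1∈{2,6}] r4c1 is the only open cell in row 4 admitting 2. So r4c1=2.
Step 9. [r2c6∈{4}] only 4 remains possible at r2c6, so r2c6=4.
Step 10. [r3c2∈{1}] r3c2 is down to just 1 ⇒ r3c2=1.
Step 11. [r1c2∈{3}] r1c2 is down to just 3 ⇒ r1c2=3.
Step 12. [r5c1∈{4}] r5c1 is down to just 4. So r5c1=4.
Step 13. [r1c5∈{5}] nothing but 5 survives at r1c5. So r1c5=5.
Step 14. [r4c3∈{6}] r4c3 has the single candidate 6. So r4c3=6.
Step 15. [r5c3∈{1}] nothing but 1 survives at r5c3. So r5c3=1.
Step 16. [r6c3∈{5}] r6c3 is down to just 5 ⇒ r6c3=5.
Step 17. [r3c1∈{5}] r3c1 is down to just 5 ⇒ r3c1=5.
Step 18. [r3c4∈{4}] r3c4 has the single candidate 4, so r3c4=4.
Step 19. [r4c4∈{3}] r4c4 has the single candidate 3, so r4c4=3.
Step 20. [r5c6∈{3}] r5c6's peers cover all but 3 ⇒ r5c6=3.
Step 21. [r5c5∈{6}] r5c5 is down to just 6. So r5c5=6.
Step 22. [r2c1∈{6}] r2c1 has the single candidate 6 ⇒ r2c1=6.
Step 23. [r2c4∈{1}] r2c4 is down to just 1, so r2c4=1.
Step 24. [r1c6∈{2}] r1c6 has the single candidate 2. So r1c6=2.

Answer: 1 3 4 6 5 2 / 6 5 2 1 3 4 / 5 1 3 4 2 6 / 2 4 6 3 1 5 / 4 2 1 5 6 3 / 3 6 5 2 4 1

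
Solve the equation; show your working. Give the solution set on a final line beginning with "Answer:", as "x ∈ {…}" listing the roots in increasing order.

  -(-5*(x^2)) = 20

Step 1. [-(-5*(x^2)) = 20] leading − — multiply by −1 ⇒ neg: -5*(x^2) = -20.
Step 2. [-5*(x^2) = -20] -5·(inner) — divide through by -5 ⇒ div: x^2 = 4.
Step 3. [x^2 = 4] √ both sides: 4 ≥ 0 gives two branches, so sqrt: x = 2 or -2.

Answer: x ∈ {-2, 2}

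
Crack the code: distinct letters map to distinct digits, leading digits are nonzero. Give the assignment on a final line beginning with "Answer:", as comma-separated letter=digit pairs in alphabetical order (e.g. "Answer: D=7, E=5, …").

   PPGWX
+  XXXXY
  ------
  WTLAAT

Step 1. [col 1: X + Y ≡ T (mod 10)] X=5 is one option consistent with column 1 (X + Y ≡ T (mod 10), carry-in 0) — take it ⇒ X=5.
Step 2. [W] W is the leading digit of a 6-digit sum of two 5-digit numbers; the final carry is exactly 1, so W=1.
Step 3. [col 1: X + Y ≡ T (mod 10)] no forcing yet in column 1 (carry-in 0); T=4 is free and consistent — try it, so T=4.
Step 4. [col 1: X + Y ≡ T (mod 10)] from column 1 (X=5, T=4, carry-in 0, digits 1,4,5 already taken and all letters distinct): Y must equal 9 ⇒ Y=9.
Step 5. [col 2: W + X ≡ A (mod 10)] column 2: given W=1, X=5, carry-in 1, and digits 1,4,5,9 already taken and all letters distinct, W+X≡A (mod 10) forces A=7 ⇒ A=7.
Step 6. [col 3: G + X ≡ A (mod 10)] column 3: given X=5, A=7, carry-in 0, and digits 1,4,5,7,9 already taken and all letters distinct, G+X≡A (mod 10) forces G=2, so G=2.
Step 7. [col 4: P + X ≡ L (mod 10)] column 4 (P + X ≡ L (mod 10), carry-in 0) doesn't pin L yet; pick L=3 and continue. So L=3.
Step 8. [col 4: P + X ≡ L (mod 10)] column 4: given X=5, L=3, carry-in 0, and digits 1,2,3,4,5,7,9 already taken and all letters distinct, P+X≡L (mod 10) forces P=8, so P=8.

Answer: A=7, G=2, L=3, P=8, T=4, W=1, X=5, Y=9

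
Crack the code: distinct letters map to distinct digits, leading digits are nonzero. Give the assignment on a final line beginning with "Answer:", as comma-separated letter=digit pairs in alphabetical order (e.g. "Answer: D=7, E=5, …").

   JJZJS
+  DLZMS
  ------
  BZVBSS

Step 1. [col 1: S + S ≡ S (mod 10)] column 1 reads S+S+carry(0)=S with nothing yet; with all letters distinct, none taken yet, the only value for S is 0. So S=0.
Step 2. [col 2: J + M ≡ S (mod 10)] M=2 is one option consistent with column 2 (J + M ≡ S (mod 10), carry-in 0) — take it ⇒ M=2.
Step 3. [col 2: J + M ≡ S (mod 10)] in column 2 we have J+M≡S with carry-in 0; given M=2, S=0 and digits 0,2 already taken and all letters distinct, that pins J to 8. So J=8.
Step 4. [col 3: Z + Z ≡ B (mod 10)] column 3 (Z + Z ≡ B (mod 10), carry-in 1) doesn't pin B yet; pick B=1 and continue, so B=1.
Step 5. [col 3: Z + Z ≡ B (mod 10)] column 3 reads Z+Z+carry(1)=B with B=1; with digits 0,1,2,8 already taken and all letters distinct, the only value for Z is 5 ⇒ Z=5.
Step 6. [col 4: J + L ≡ V (mod 10)] L=4 is one option consistent with column 4 (J + L ≡ V (mod 10), carry-in 1) — take it. So L=4.
Step 7. [col 4: J + L ≡ V (mod 10)] column 4: given J=8, L=4, carry-in 1, and digits 0,1,2,4,5,8 already taken and all letters distinct, J+L≡V (mod 10) forces V=3 ⇒ V=3.
Step 8. [col 5: J + D ≡ Z (mod 10)] from column 5 (J=8, Z=5, carry-in 1, digits 0,1,2,3,4,5,8 already taken and all letters distinct): D must equal 6 ⇒ D=6.

Answer: B=1, D=6, J=8, L=4, M=2, S=0, V=3, Z=5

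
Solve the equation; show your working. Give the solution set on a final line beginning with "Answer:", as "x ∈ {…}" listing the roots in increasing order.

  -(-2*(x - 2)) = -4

Step 1. [-(-2*(x - 2)) = -4] flip signs both sides, so neg: -2*(x - 2) = 4.
Step 2. [-2*(x - 2) = 4] divide by the outer -2. So div: x - 2 = -2.
Step 3. [x - 2 = -2] peel the -2: add 2 from each side, so sub: x = 0.

Answer: x ∈ {0}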